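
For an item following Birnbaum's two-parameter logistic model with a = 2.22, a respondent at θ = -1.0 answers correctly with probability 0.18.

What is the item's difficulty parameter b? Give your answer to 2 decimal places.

-0.32

P(θ) = 1 / (1 + exp(−a(θ − b)))
logit(0.18) = ln(0.18/0.82) = -1.5163
b = θ − logit/(a) = -1.0 − (-1.5163)/2.2200 = -0.3170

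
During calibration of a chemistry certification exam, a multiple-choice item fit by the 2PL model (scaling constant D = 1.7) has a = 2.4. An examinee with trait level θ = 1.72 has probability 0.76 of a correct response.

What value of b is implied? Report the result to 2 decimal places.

P(θ) = 1 / (1 + exp(−D·a(θ − b)))
logit(0.76) = ln(0.76/0.24) = 1.1527
b = θ − logit/(1.7·a) = 1.72 − 1.1527/4.0800 = 1.4375

1.44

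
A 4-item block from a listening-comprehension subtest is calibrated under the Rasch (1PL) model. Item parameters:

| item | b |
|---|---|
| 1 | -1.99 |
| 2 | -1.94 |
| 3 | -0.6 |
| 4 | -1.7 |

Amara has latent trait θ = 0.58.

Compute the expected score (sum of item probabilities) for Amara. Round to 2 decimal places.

P(θ) = 1 / (1 + exp(−(θ − b)))
P_1 = 1/(1+e^{-2.5700}) = 0.9289
P_2 = 1/(1+e^{-2.5200}) = 0.9255
P_3 = 1/(1+e^{-1.1800}) = 0.7649
P_4 = 1/(1+e^{-2.2800}) = 0.9072
E[score] = 0.9289 + 0.9255 + 0.7649 + 0.9072 = 3.5266

3.53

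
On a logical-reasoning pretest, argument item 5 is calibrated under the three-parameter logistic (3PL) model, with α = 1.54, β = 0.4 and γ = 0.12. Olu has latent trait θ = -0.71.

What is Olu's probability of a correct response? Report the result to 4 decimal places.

0.2549

P(θ) = γ + (1 − γ) · 1 / (1 + exp(−α(θ − β)))
Exponent: 1.54 × (-0.71 − 0.4) = -1.7094
1/(1 + e^{1.7094}) = 0.1532
P = 0.12 + 0.88 × 0.1532 = 0.2549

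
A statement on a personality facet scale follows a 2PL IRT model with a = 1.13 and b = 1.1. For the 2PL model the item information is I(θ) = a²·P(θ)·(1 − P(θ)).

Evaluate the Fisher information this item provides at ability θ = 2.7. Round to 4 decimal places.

P = 1/(1+e^{-1.8080}) = 0.8591
P(1−P) = 0.8591 × 0.1409 = 0.1210
I = a² × P(1−P) = 1.13² × 0.1210 = 0.15455

0.1545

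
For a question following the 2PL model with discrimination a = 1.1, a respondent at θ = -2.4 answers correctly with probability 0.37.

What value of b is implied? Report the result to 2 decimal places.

P(θ) = 1 / (1 + exp(−a(θ − b)))
logit(0.37) = ln(0.37/0.63) = -0.5322
b = θ − logit/(a) = -2.4 − (-0.5322)/1.1000 = -1.9162

-1.92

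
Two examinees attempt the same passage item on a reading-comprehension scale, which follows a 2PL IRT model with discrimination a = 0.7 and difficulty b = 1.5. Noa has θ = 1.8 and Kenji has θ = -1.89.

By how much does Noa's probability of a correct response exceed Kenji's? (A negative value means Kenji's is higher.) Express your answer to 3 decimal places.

P(θ) = 1 / (1 + exp(−a(θ − b)))
P(Noa) = 0.5523  [exponent 0.2100]
P(Kenji) = 0.0853  [exponent -2.3730]
Difference = 0.5523 − 0.0853 = 0.4671

0.467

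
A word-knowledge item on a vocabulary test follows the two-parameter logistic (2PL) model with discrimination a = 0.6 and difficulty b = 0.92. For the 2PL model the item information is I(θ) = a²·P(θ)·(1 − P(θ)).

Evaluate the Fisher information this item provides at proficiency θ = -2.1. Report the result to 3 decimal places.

0.043

P = 1/(1+e^{1.8120}) = 0.1404
P(1−P) = 0.1404 × 0.8596 = 0.1207
I = a² × P(1−P) = 0.6² × 0.1207 = 0.04345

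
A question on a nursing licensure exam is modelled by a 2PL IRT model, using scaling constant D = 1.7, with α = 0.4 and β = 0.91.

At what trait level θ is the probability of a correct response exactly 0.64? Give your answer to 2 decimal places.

P(θ) = 1 / (1 + exp(−D·α(θ − β)))
logit = ln(0.6400/0.3600) = 0.5754
θ = β + logit/(1.7·α) = 0.91 + 0.5754/0.6800 = 1.7561

1.76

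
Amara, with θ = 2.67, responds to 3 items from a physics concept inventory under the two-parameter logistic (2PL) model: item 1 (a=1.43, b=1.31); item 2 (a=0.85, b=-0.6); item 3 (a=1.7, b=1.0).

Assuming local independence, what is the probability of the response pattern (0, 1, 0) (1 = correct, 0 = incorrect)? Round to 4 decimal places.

0.0065

P(θ) = 1 / (1 + exp(−a(θ − b)))
P_1 = 1/(1+e^{-1.9448}) = 0.8749
P_2 = 1/(1+e^{-2.7795}) = 0.9416
P_3 = 1/(1+e^{-2.8390}) = 0.9447
L = (1−P_1) × P_2 × (1−P_3) = 0.1251 × 0.9416 × 0.0553 = 0.00651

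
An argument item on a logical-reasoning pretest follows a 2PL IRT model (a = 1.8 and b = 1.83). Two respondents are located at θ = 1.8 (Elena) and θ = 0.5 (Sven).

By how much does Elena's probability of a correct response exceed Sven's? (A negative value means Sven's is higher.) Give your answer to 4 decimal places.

0.4029

P(θ) = 1 / (1 + exp(−a(θ − b)))
P(Elena) = 0.4865  [exponent -0.0540]
P(Sven) = 0.0836  [exponent -2.3940]
Difference = 0.4865 − 0.0836 = 0.4029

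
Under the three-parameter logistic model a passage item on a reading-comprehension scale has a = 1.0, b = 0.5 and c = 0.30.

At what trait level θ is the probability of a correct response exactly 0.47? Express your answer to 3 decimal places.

-0.637

P(θ) = c + (1 − c) · 1 / (1 + exp(−a(θ − b)))
Remove guessing floor: (0.47 − 0.30)/(1 − 0.30) = 0.2429
logit = ln(0.2429/0.7571) = -1.1371
θ = b + logit/(a) = 0.5 + (-1.1371)/1.0000 = -0.6371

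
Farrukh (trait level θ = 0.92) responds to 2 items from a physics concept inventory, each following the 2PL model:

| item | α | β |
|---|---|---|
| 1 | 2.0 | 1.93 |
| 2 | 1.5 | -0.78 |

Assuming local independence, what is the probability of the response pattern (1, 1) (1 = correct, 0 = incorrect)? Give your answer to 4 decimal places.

P(θ) = 1 / (1 + exp(−α(θ − β)))
P_1 = 1/(1+e^{2.0200}) = 0.1171
P_2 = 1/(1+e^{-2.5500}) = 0.9276
L = P_1 × P_2 = 0.1171 × 0.9276 = 0.10864

0.1086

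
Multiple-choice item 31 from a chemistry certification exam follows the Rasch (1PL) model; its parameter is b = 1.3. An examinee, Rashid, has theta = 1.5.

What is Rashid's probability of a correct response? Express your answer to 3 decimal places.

P(theta) = 1 / (1 + exp(−(theta − b)))
Exponent: (1.5 − 1.3) = 0.2000
1/(1 + e^{-0.2000}) = 0.5498
P = 0.5498

0.550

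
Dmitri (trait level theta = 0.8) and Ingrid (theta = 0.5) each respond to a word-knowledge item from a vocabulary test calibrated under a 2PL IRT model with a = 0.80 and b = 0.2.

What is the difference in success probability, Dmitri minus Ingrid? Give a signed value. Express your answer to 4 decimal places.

P(theta) = 1 / (1 + exp(−a(theta − b)))
P(Dmitri) = 0.6177  [exponent 0.4800]
P(Ingrid) = 0.5597  [exponent 0.2400]
Difference = 0.6177 − 0.5597 = 0.0580

0.0580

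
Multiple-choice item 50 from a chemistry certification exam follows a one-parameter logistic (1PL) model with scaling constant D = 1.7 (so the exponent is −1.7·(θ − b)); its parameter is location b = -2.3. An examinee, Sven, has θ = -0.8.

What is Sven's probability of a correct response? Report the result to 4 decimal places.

P(θ) = 1 / (1 + exp(−D·(θ − b)))
Exponent: 1.7 × (-0.8 − (-2.3)) = 2.5500
1/(1 + e^{-2.5500}) = 0.9276
P = 0.9276

0.9276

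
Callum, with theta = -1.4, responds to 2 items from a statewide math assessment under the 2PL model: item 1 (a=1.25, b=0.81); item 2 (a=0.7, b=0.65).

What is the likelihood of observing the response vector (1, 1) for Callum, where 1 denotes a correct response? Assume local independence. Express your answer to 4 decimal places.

P(theta) = 1 / (1 + exp(−a(theta − b)))
P_1 = 1/(1+e^{2.7625}) = 0.0594
P_2 = 1/(1+e^{1.4350}) = 0.1923
L = P_1 × P_2 = 0.0594 × 0.1923 = 0.01142

0.0114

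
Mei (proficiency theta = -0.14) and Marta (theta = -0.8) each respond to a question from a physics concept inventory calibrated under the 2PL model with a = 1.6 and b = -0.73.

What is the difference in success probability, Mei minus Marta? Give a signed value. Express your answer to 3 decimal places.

0.248

P(theta) = 1 / (1 + exp(−a(theta − b)))
P(Mei) = 0.7199  [exponent 0.9440]
P(Marta) = 0.4720  [exponent -0.1120]
Difference = 0.7199 − 0.4720 = 0.2479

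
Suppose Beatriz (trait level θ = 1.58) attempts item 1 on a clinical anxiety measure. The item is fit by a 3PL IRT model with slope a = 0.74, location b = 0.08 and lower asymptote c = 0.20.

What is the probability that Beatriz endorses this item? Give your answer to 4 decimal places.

0.8017

P(θ) = c + (1 − c) · 1 / (1 + exp(−a(θ − b)))
Exponent: 0.74 × (1.58 − 0.08) = 1.1100
1/(1 + e^{-1.1100}) = 0.7521
P = 0.20 + 0.80 × 0.7521 = 0.8017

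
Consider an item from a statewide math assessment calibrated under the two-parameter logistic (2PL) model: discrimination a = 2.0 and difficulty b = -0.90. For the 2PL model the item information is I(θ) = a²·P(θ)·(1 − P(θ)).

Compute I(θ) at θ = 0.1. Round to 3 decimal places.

0.420

P = 1/(1+e^{-2.0000}) = 0.8808
P(1−P) = 0.8808 × 0.1192 = 0.1050
I = a² × P(1−P) = 2.0² × 0.1050 = 0.41997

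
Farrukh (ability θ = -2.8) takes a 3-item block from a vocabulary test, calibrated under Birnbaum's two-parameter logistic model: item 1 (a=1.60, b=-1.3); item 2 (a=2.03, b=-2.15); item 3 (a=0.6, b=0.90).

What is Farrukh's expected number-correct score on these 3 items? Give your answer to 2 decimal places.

0.39

P(θ) = 1 / (1 + exp(−a(θ − b)))
P_1 = 1/(1+e^{2.4000}) = 0.0832
P_2 = 1/(1+e^{1.3195}) = 0.2109
P_3 = 1/(1+e^{2.2200}) = 0.0980
E[score] = 0.0832 + 0.2109 + 0.0980 = 0.3920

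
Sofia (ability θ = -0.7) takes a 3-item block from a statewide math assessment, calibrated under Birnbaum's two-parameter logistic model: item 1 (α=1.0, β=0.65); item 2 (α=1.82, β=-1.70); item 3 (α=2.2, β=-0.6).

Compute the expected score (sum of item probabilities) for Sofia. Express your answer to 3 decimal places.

P(θ) = 1 / (1 + exp(−α(θ − β)))
P_1 = 1/(1+e^{1.3500}) = 0.2059
P_2 = 1/(1+e^{-1.8200}) = 0.8606
P_3 = 1/(1+e^{0.2200}) = 0.4452
E[score] = 0.2059 + 0.8606 + 0.4452 = 1.5117

1.512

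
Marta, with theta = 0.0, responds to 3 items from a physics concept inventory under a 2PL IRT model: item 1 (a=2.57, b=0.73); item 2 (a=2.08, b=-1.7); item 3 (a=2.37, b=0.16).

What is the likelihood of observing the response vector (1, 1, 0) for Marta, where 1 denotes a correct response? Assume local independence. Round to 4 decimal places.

0.0766

P(theta) = 1 / (1 + exp(−a(theta − b)))
P_1 = 1/(1+e^{1.8761}) = 0.1328
P_2 = 1/(1+e^{-3.5360}) = 0.9717
P_3 = 1/(1+e^{0.3792}) = 0.4063
L = P_1 × P_2 × (1−P_3) = 0.1328 × 0.9717 × 0.5937 = 0.07663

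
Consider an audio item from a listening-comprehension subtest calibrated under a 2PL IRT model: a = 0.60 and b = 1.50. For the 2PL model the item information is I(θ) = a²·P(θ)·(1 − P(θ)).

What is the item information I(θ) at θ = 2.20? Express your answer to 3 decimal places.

0.086

P = 1/(1+e^{-0.4200}) = 0.6035
P(1−P) = 0.6035 × 0.3965 = 0.2393
I = a² × P(1−P) = 0.60² × 0.2393 = 0.08614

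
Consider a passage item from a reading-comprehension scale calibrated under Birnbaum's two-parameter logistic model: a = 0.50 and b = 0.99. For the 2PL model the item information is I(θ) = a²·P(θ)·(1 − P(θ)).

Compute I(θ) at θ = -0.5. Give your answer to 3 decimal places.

P = 1/(1+e^{0.7450}) = 0.3219
P(1−P) = 0.3219 × 0.6781 = 0.2183
I = a² × P(1−P) = 0.50² × 0.2183 = 0.05457

0.055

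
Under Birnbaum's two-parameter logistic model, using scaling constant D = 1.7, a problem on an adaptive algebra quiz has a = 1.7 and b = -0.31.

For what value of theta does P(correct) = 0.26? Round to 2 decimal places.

-0.67

P(theta) = 1 / (1 + exp(−D·a(theta − b)))
logit = ln(0.2600/0.7400) = -1.0460
theta = b + logit/(1.7·a) = -0.31 + (-1.0460)/2.8900 = -0.6719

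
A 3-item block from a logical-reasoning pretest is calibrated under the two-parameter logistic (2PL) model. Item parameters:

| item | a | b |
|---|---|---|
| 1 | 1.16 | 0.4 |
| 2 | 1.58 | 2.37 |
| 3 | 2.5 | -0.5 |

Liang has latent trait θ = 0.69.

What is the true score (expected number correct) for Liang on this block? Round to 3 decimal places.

1.600

P(θ) = 1 / (1 + exp(−a(θ − b)))
P_1 = 1/(1+e^{-0.3364}) = 0.5833
P_2 = 1/(1+e^{2.6544}) = 0.0657
P_3 = 1/(1+e^{-2.9750}) = 0.9514
E[score] = 0.5833 + 0.0657 + 0.9514 = 1.6005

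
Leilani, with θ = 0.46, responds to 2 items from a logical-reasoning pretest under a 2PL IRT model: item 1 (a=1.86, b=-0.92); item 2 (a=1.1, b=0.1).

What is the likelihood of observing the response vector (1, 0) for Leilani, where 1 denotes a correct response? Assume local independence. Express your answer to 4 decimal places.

0.3736

P(θ) = 1 / (1 + exp(−a(θ − b)))
P_1 = 1/(1+e^{-2.5668}) = 0.9287
P_2 = 1/(1+e^{-0.3960}) = 0.5977
L = P_1 × (1−P_2) = 0.9287 × 0.4023 = 0.37359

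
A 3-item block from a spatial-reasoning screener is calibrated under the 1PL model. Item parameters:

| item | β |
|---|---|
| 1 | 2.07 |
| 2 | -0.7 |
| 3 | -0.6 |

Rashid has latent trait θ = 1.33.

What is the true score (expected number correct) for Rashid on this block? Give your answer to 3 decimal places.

2.080

P(θ) = 1 / (1 + exp(−(θ − β)))
P_1 = 1/(1+e^{0.7400}) = 0.3230
P_2 = 1/(1+e^{-2.0300}) = 0.8839
P_3 = 1/(1+e^{-1.9300}) = 0.8732
E[score] = 0.3230 + 0.8839 + 0.8732 = 2.0802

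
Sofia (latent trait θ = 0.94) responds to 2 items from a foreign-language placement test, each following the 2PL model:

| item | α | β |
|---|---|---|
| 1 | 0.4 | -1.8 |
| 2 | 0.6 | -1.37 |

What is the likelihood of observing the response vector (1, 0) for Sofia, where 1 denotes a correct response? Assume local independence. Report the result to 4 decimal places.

0.1499

P(θ) = 1 / (1 + exp(−α(θ − β)))
P_1 = 1/(1+e^{-1.0960}) = 0.7495
P_2 = 1/(1+e^{-1.3860}) = 0.8000
L = P_1 × (1−P_2) = 0.7495 × 0.2000 = 0.14994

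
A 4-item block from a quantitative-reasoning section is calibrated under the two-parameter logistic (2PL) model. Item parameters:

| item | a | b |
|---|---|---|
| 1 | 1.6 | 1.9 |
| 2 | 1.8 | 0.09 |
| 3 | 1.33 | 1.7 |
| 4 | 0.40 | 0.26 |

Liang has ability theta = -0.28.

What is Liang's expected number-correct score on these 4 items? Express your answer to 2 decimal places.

P(theta) = 1 / (1 + exp(−a(theta − b)))
P_1 = 1/(1+e^{3.4880}) = 0.0297
P_2 = 1/(1+e^{0.6660}) = 0.3394
P_3 = 1/(1+e^{2.6334}) = 0.0670
P_4 = 1/(1+e^{0.2160}) = 0.4462
E[score] = 0.0297 + 0.3394 + 0.0670 + 0.4462 = 0.8823

0.88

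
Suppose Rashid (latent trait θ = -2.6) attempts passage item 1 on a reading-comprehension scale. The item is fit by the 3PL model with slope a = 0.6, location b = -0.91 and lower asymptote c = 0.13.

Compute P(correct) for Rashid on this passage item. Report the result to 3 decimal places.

0.362

P(θ) = c + (1 − c) · 1 / (1 + exp(−a(θ − b)))
Exponent: 0.6 × (-2.6 − (-0.91)) = -1.0140
1/(1 + e^{1.0140}) = 0.2662
P = 0.13 + 0.87 × 0.2662 = 0.3616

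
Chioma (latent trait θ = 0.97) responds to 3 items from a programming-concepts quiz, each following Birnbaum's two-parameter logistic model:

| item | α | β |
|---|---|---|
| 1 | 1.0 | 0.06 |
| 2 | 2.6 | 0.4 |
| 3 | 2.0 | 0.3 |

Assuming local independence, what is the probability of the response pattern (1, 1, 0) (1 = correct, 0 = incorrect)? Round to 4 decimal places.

P(θ) = 1 / (1 + exp(−α(θ − β)))
P_1 = 1/(1+e^{-0.9100}) = 0.7130
P_2 = 1/(1+e^{-1.4820}) = 0.8149
P_3 = 1/(1+e^{-1.3400}) = 0.7925
L = P_1 × P_2 × (1−P_3) = 0.7130 × 0.8149 × 0.2075 = 0.12056

0.1206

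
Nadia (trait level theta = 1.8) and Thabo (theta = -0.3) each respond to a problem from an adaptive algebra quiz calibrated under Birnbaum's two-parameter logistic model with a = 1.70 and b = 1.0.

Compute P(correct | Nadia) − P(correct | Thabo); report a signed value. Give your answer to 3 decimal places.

0.697

P(theta) = 1 / (1 + exp(−a(theta − b)))
P(Nadia) = 0.7958  [exponent 1.3600]
P(Thabo) = 0.0989  [exponent -2.2100]
Difference = 0.7958 − 0.0989 = 0.6969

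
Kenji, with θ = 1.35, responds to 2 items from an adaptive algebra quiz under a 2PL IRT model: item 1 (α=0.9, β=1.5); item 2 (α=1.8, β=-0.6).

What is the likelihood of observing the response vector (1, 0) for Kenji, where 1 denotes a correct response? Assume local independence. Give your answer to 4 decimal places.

P(θ) = 1 / (1 + exp(−α(θ − β)))
P_1 = 1/(1+e^{0.1350}) = 0.4663
P_2 = 1/(1+e^{-3.5100}) = 0.9710
L = P_1 × (1−P_2) = 0.4663 × 0.0290 = 0.01354

0.0135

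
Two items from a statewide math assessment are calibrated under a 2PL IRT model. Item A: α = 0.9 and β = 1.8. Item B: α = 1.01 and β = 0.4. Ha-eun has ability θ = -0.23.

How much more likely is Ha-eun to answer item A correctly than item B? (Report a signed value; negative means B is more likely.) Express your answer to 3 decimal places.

P(θ) = 1 / (1 + exp(−α(θ − β)))
P_A = 0.1386
P_B = 0.3461
P_A − P_B = -0.2075

-0.207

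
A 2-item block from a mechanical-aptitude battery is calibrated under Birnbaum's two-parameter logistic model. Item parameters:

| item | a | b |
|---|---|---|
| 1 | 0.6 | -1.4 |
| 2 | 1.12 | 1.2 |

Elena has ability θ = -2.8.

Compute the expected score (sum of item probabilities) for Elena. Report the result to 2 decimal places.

P(θ) = 1 / (1 + exp(−a(θ − b)))
P_1 = 1/(1+e^{0.8400}) = 0.3015
P_2 = 1/(1+e^{4.4800}) = 0.0112
E[score] = 0.3015 + 0.0112 = 0.3127

0.31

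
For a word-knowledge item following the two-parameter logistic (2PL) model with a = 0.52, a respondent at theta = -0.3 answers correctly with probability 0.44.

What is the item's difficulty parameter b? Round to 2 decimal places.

0.16

P(theta) = 1 / (1 + exp(−a(theta − b)))
logit(0.44) = ln(0.44/0.56) = -0.2412
b = theta − logit/(a) = -0.3 − (-0.2412)/0.5200 = 0.1638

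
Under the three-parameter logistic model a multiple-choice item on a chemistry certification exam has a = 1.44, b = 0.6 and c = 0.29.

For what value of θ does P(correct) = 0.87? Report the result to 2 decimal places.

P(θ) = c + (1 − c) · 1 / (1 + exp(−a(θ − b)))
Remove guessing floor: (0.87 − 0.29)/(1 − 0.29) = 0.8169
logit = ln(0.8169/0.1831) = 1.4955
θ = b + logit/(a) = 0.6 + 1.4955/1.4400 = 1.6385

1.64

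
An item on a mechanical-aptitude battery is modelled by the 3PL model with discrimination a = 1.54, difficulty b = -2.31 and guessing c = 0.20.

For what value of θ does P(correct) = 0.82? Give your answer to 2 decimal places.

P(θ) = c + (1 − c) · 1 / (1 + exp(−a(θ − b)))
Remove guessing floor: (0.82 − 0.20)/(1 − 0.20) = 0.7750
logit = ln(0.7750/0.2250) = 1.2368
θ = b + logit/(a) = -2.31 + 1.2368/1.5400 = -1.5069

-1.51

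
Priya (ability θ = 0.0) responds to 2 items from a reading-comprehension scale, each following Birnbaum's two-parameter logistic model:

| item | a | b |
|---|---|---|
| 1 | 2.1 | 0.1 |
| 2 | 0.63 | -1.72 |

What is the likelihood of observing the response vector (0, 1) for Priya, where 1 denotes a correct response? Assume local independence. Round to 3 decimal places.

P(θ) = 1 / (1 + exp(−a(θ − b)))
P_1 = 1/(1+e^{0.2100}) = 0.4477
P_2 = 1/(1+e^{-1.0836}) = 0.7472
L = (1−P_1) × P_2 = 0.5523 × 0.7472 = 0.41267

0.413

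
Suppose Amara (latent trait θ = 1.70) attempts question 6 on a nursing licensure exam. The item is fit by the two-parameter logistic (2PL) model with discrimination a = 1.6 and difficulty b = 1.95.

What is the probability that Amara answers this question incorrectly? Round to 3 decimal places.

0.599

P(θ) = 1 / (1 + exp(−a(θ − b)))
Exponent: 1.6 × (1.70 − 1.95) = -0.4000
1/(1 + e^{0.4000}) = 0.4013
P(incorrect) = 1 − 0.4013 = 0.5987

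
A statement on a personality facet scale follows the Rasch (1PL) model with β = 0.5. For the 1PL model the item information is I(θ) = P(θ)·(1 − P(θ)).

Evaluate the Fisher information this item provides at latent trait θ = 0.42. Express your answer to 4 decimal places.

P = 1/(1+e^{0.0800}) = 0.4800
P(1−P) = 0.4800 × 0.5200 = 0.2496
I = P(1−P) = 0.24960

0.2496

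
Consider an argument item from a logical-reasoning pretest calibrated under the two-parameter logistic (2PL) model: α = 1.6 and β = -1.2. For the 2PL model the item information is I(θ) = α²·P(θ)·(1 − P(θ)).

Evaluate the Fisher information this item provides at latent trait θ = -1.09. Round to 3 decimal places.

0.635

P = 1/(1+e^{-0.1760}) = 0.5439
P(1−P) = 0.5439 × 0.4561 = 0.2481
I = α² × P(1−P) = 1.6² × 0.2481 = 0.63507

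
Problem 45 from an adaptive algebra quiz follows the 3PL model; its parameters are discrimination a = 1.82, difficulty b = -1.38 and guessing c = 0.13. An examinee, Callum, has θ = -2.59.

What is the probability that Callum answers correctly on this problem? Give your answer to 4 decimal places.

P(θ) = c + (1 − c) · 1 / (1 + exp(−a(θ − b)))
Exponent: 1.82 × (-2.59 − (-1.38)) = -2.2022
1/(1 + e^{2.2022}) = 0.0996
P = 0.13 + 0.87 × 0.0996 = 0.2166

0.2166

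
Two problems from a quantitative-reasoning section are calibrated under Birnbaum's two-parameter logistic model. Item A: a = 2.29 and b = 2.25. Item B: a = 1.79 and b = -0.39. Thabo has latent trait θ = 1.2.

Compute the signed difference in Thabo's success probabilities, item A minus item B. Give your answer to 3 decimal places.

P(θ) = 1 / (1 + exp(−a(θ − b)))
P_A = 0.0828
P_B = 0.9451
P_A − P_B = -0.8623

-0.862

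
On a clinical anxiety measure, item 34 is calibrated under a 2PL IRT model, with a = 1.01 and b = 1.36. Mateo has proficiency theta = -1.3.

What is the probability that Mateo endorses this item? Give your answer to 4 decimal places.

P(theta) = 1 / (1 + exp(−a(theta − b)))
Exponent: 1.01 × (-1.3 − 1.36) = -2.6866
1/(1 + e^{2.6866}) = 0.0638

0.0638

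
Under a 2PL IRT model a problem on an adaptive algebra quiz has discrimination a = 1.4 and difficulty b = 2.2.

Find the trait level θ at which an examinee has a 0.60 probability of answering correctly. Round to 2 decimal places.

2.49

P(θ) = 1 / (1 + exp(−a(θ − b)))
logit = ln(0.6000/0.4000) = 0.4055
θ = b + logit/(a) = 2.2 + 0.4055/1.4000 = 2.4896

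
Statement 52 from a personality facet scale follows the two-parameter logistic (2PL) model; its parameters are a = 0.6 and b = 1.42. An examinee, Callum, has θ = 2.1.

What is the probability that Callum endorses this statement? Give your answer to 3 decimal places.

P(θ) = 1 / (1 + exp(−a(θ − b)))
Exponent: 0.6 × (2.1 − 1.42) = 0.4080
1/(1 + e^{-0.4080}) = 0.6006

0.601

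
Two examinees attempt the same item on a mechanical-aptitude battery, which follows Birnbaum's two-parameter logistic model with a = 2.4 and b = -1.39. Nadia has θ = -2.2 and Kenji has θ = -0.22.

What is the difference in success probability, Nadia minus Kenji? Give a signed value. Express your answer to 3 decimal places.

P(θ) = 1 / (1 + exp(−a(θ − b)))
P(Nadia) = 0.1252  [exponent -1.9440]
P(Kenji) = 0.9431  [exponent 2.8080]
Difference = 0.1252 − 0.9431 = -0.8179

-0.818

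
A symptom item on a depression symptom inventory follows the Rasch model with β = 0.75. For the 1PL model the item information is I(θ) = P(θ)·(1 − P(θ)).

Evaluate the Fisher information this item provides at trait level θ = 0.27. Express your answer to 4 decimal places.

P = 1/(1+e^{0.4800}) = 0.3823
P(1−P) = 0.3823 × 0.6177 = 0.2361
I = P(1−P) = 0.23614

0.2361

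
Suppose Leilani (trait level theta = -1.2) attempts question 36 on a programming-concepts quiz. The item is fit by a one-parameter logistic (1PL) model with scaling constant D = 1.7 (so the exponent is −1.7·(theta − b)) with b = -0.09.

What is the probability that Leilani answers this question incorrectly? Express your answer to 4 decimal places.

P(theta) = 1 / (1 + exp(−D·(theta − b)))
Exponent: 1.7 × (-1.2 − (-0.09)) = -1.8870
1/(1 + e^{1.8870}) = 0.1316
P = 0.1316
P(incorrect) = 1 − 0.1316 = 0.8684

0.8684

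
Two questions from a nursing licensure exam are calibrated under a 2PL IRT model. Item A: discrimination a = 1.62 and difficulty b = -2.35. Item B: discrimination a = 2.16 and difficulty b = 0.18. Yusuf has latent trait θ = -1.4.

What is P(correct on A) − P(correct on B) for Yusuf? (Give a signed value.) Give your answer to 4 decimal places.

0.7914

P(θ) = 1 / (1 + exp(−a(θ − b)))
P_A = 0.8233
P_B = 0.0319
P_A − P_B = 0.7914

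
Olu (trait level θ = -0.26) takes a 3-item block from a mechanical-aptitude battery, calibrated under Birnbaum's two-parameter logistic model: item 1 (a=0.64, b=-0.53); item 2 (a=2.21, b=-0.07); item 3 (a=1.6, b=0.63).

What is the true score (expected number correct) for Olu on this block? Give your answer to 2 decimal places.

1.13

P(θ) = 1 / (1 + exp(−a(θ − b)))
P_1 = 1/(1+e^{-0.1728}) = 0.5431
P_2 = 1/(1+e^{0.4199}) = 0.3965
P_3 = 1/(1+e^{1.4240}) = 0.1940
E[score] = 0.5431 + 0.3965 + 0.1940 = 1.1337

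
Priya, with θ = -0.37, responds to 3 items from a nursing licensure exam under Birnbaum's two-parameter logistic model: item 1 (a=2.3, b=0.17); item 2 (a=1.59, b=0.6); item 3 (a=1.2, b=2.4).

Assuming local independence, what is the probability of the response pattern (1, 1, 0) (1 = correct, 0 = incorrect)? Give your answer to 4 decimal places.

P(θ) = 1 / (1 + exp(−a(θ − b)))
P_1 = 1/(1+e^{1.2420}) = 0.2241
P_2 = 1/(1+e^{1.5423}) = 0.1762
P_3 = 1/(1+e^{3.3240}) = 0.0348
L = P_1 × P_2 × (1−P_3) = 0.2241 × 0.1762 × 0.9652 = 0.03811

0.0381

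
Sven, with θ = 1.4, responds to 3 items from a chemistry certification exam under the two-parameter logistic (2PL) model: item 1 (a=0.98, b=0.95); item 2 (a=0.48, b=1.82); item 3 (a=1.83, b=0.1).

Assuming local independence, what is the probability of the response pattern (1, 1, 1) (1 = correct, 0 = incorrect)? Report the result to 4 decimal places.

P(θ) = 1 / (1 + exp(−a(θ − b)))
P_1 = 1/(1+e^{-0.4410}) = 0.6085
P_2 = 1/(1+e^{0.2016}) = 0.4498
P_3 = 1/(1+e^{-2.3790}) = 0.9152
L = P_1 × P_2 × P_3 = 0.6085 × 0.4498 × 0.9152 = 0.25048

0.2505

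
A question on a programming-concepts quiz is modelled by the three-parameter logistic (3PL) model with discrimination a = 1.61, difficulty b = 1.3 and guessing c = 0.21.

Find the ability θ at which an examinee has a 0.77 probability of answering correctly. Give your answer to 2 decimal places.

1.85

P(θ) = c + (1 − c) · 1 / (1 + exp(−a(θ − b)))
Remove guessing floor: (0.77 − 0.21)/(1 − 0.21) = 0.7089
logit = ln(0.7089/0.2911) = 0.8899
θ = b + logit/(a) = 1.3 + 0.8899/1.6100 = 1.8527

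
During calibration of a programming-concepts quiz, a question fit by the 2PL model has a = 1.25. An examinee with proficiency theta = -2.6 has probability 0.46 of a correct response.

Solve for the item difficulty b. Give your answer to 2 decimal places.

P(theta) = 1 / (1 + exp(−a(theta − b)))
logit(0.46) = ln(0.46/0.54) = -0.1603
b = theta − logit/(a) = -2.6 − (-0.1603)/1.2500 = -2.4717

-2.47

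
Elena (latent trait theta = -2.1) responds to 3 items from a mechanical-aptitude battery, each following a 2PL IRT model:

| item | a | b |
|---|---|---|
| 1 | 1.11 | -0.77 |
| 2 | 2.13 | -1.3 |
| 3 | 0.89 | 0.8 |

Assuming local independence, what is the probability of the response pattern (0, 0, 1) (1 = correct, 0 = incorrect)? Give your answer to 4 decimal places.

0.0485

P(theta) = 1 / (1 + exp(−a(theta − b)))
P_1 = 1/(1+e^{1.4763}) = 0.1860
P_2 = 1/(1+e^{1.7040}) = 0.1539
P_3 = 1/(1+e^{2.5810}) = 0.0704
L = (1−P_1) × (1−P_2) × P_3 = 0.8140 × 0.8461 × 0.0704 = 0.04846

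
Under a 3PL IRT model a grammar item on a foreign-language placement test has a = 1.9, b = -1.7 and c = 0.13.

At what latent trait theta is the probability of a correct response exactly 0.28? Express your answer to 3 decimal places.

P(theta) = c + (1 − c) · 1 / (1 + exp(−a(theta − b)))
Remove guessing floor: (0.28 − 0.13)/(1 − 0.13) = 0.1724
logit = ln(0.1724/0.8276) = -1.5686
theta = b + logit/(a) = -1.7 + (-1.5686)/1.9000 = -2.5256

-2.526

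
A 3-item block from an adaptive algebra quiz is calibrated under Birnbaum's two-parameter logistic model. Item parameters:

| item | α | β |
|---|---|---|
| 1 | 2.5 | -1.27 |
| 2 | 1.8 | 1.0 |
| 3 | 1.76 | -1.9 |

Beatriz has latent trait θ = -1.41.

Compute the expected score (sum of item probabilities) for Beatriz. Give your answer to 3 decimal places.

P(θ) = 1 / (1 + exp(−α(θ − β)))
P_1 = 1/(1+e^{0.3500}) = 0.4134
P_2 = 1/(1+e^{4.3380}) = 0.0129
P_3 = 1/(1+e^{-0.8624}) = 0.7032
E[score] = 0.4134 + 0.0129 + 0.7032 = 1.1294

1.129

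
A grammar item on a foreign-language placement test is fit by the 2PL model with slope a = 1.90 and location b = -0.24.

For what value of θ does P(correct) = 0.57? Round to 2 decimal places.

P(θ) = 1 / (1 + exp(−a(θ − b)))
logit = ln(0.5700/0.4300) = 0.2819
θ = b + logit/(a) = -0.24 + 0.2819/1.9000 = -0.0917

-0.09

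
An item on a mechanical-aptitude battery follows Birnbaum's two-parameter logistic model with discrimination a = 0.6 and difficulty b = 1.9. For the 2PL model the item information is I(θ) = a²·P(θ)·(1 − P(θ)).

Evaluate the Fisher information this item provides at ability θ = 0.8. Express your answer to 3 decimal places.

0.081

P = 1/(1+e^{0.6600}) = 0.3407
P(1−P) = 0.3407 × 0.6593 = 0.2246
I = a² × P(1−P) = 0.6² × 0.2246 = 0.08087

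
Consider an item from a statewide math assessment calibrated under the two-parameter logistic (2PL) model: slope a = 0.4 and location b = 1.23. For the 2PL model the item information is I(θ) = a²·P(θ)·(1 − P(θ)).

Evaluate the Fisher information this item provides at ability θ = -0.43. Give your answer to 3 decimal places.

P = 1/(1+e^{0.6640}) = 0.3398
P(1−P) = 0.3398 × 0.6602 = 0.2243
I = a² × P(1−P) = 0.4² × 0.2243 = 0.03590

0.036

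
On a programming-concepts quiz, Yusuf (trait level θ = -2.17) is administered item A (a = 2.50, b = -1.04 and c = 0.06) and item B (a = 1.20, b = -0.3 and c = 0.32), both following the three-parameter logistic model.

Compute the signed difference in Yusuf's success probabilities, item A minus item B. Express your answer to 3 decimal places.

P(θ) = c + (1 − c) · 1 / (1 + exp(−a(θ − b)))
P_A = 0.1126
P_B = 0.3852
P_A − P_B = -0.2726

-0.273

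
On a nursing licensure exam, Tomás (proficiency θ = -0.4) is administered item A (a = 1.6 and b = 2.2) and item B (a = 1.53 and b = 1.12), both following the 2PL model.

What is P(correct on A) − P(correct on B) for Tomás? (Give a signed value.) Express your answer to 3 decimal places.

P(θ) = 1 / (1 + exp(−a(θ − b)))
P_A = 0.0154
P_B = 0.0890
P_A − P_B = -0.0737

-0.074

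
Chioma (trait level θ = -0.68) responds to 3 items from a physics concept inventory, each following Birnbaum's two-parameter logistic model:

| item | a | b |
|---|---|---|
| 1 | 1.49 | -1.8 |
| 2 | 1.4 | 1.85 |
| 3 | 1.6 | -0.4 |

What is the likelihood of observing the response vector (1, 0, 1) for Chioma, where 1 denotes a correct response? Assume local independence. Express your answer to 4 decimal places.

P(θ) = 1 / (1 + exp(−a(θ − b)))
P_1 = 1/(1+e^{-1.6688}) = 0.8414
P_2 = 1/(1+e^{3.5420}) = 0.0281
P_3 = 1/(1+e^{0.4480}) = 0.3898
L = P_1 × (1−P_2) × P_3 = 0.8414 × 0.9719 × 0.3898 = 0.31878

0.3188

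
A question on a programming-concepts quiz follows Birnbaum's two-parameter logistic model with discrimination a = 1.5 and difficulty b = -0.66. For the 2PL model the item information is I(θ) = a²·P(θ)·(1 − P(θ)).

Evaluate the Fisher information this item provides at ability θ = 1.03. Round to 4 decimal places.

P = 1/(1+e^{-2.5350}) = 0.9266
P(1−P) = 0.9266 × 0.0734 = 0.0680
I = a² × P(1−P) = 1.5² × 0.0680 = 0.15311

0.1531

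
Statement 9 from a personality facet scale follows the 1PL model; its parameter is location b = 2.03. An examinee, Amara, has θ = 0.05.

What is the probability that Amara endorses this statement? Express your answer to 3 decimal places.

P(θ) = 1 / (1 + exp(−(θ − b)))
Exponent: (0.05 − 2.03) = -1.9800
1/(1 + e^{1.9800}) = 0.1213
P = 0.1213

0.121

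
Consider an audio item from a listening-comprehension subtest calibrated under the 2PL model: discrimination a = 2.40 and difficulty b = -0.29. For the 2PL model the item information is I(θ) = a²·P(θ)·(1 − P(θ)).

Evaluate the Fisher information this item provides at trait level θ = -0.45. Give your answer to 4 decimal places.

P = 1/(1+e^{0.3840}) = 0.4052
P(1−P) = 0.4052 × 0.5948 = 0.2410
I = a² × P(1−P) = 2.40² × 0.2410 = 1.38819

1.3882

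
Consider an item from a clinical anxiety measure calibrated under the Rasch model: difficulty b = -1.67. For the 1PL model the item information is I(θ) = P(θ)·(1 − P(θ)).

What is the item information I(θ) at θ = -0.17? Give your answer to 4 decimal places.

0.1491

P = 1/(1+e^{-1.5000}) = 0.8176
P(1−P) = 0.8176 × 0.1824 = 0.1491
I = P(1−P) = 0.14915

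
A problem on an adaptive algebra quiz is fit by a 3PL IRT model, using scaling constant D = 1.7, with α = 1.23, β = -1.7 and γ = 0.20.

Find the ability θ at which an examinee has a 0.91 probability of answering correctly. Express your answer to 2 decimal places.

P(θ) = γ + (1 − γ) · 1 / (1 + exp(−D·α(θ − β)))
Remove guessing floor: (0.91 − 0.20)/(1 − 0.20) = 0.8875
logit = ln(0.8875/0.1125) = 2.0655
θ = β + logit/(1.7·α) = -1.7 + 2.0655/2.0910 = -0.7122

-0.71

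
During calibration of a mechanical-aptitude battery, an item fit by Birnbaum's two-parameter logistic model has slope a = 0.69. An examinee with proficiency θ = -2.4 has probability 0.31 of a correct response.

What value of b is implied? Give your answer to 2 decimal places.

-1.24

P(θ) = 1 / (1 + exp(−a(θ − b)))
logit(0.31) = ln(0.31/0.69) = -0.8001
b = θ − logit/(a) = -2.4 − (-0.8001)/0.6900 = -1.2404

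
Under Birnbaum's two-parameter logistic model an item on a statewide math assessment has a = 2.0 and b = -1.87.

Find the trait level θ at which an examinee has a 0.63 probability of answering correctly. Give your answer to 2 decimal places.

-1.60

P(θ) = 1 / (1 + exp(−a(θ − b)))
logit = ln(0.6300/0.3700) = 0.5322
θ = b + logit/(a) = -1.87 + 0.5322/2.0000 = -1.6039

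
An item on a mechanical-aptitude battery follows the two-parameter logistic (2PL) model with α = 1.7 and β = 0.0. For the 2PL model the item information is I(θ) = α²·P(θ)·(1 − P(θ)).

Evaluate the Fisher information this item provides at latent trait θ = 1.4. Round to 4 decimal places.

P = 1/(1+e^{-2.3800}) = 0.9153
P(1−P) = 0.9153 × 0.0847 = 0.0775
I = α² × P(1−P) = 1.7² × 0.0775 = 0.22408

0.2241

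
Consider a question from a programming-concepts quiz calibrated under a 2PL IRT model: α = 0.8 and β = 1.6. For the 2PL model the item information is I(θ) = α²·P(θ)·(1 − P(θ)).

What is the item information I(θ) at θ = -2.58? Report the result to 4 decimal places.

P = 1/(1+e^{3.3440}) = 0.0341
P(1−P) = 0.0341 × 0.9659 = 0.0329
I = α² × P(1−P) = 0.8² × 0.0329 = 0.02108

0.0211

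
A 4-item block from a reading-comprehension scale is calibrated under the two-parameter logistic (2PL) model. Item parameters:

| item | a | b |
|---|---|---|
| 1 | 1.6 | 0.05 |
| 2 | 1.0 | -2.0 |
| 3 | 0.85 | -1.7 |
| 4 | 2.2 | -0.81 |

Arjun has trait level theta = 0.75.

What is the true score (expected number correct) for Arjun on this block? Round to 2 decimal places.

3.55

P(theta) = 1 / (1 + exp(−a(theta − b)))
P_1 = 1/(1+e^{-1.1200}) = 0.7540
P_2 = 1/(1+e^{-2.7500}) = 0.9399
P_3 = 1/(1+e^{-2.0825}) = 0.8892
P_4 = 1/(1+e^{-3.4320}) = 0.9687
E[score] = 0.7540 + 0.9399 + 0.8892 + 0.9687 = 3.5518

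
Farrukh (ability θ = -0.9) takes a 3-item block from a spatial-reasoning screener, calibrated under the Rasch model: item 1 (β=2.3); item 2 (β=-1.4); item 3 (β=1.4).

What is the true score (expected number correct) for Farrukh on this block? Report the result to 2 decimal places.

P(θ) = 1 / (1 + exp(−(θ − β)))
P_1 = 1/(1+e^{3.2000}) = 0.0392
P_2 = 1/(1+e^{-0.5000}) = 0.6225
P_3 = 1/(1+e^{2.3000}) = 0.0911
E[score] = 0.0392 + 0.6225 + 0.0911 = 0.7527

0.75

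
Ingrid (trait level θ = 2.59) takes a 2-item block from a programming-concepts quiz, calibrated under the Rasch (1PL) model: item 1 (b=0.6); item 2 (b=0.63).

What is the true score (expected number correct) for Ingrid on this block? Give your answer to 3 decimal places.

P(θ) = 1 / (1 + exp(−(θ − b)))
P_1 = 1/(1+e^{-1.9900}) = 0.8797
P_2 = 1/(1+e^{-1.9600}) = 0.8765
E[score] = 0.8797 + 0.8765 = 1.7563

1.756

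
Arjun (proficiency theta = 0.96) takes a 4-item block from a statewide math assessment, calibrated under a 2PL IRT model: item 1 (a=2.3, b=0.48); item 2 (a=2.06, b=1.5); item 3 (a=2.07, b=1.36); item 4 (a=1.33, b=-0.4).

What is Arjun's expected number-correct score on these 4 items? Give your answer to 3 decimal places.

P(theta) = 1 / (1 + exp(−a(theta − b)))
P_1 = 1/(1+e^{-1.1040}) = 0.7510
P_2 = 1/(1+e^{1.1124}) = 0.2474
P_3 = 1/(1+e^{0.8280}) = 0.3041
P_4 = 1/(1+e^{-1.8088}) = 0.8592
E[score] = 0.7510 + 0.2474 + 0.3041 + 0.8592 = 2.1617

2.162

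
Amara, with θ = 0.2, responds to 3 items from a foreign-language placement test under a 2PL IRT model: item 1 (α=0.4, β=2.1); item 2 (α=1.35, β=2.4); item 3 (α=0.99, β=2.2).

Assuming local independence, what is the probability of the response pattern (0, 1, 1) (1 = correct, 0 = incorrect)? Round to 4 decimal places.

0.0040

P(θ) = 1 / (1 + exp(−α(θ − β)))
P_1 = 1/(1+e^{0.7600}) = 0.3186
P_2 = 1/(1+e^{2.9700}) = 0.0488
P_3 = 1/(1+e^{1.9800}) = 0.1213
L = (1−P_1) × P_2 × P_3 = 0.6814 × 0.0488 × 0.1213 = 0.00403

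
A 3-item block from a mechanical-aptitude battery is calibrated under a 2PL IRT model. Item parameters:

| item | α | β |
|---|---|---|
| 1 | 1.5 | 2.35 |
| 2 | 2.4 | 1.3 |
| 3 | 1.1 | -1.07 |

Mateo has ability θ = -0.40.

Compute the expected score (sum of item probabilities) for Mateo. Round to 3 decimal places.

0.709

P(θ) = 1 / (1 + exp(−α(θ − β)))
P_1 = 1/(1+e^{4.1250}) = 0.0159
P_2 = 1/(1+e^{4.0800}) = 0.0166
P_3 = 1/(1+e^{-0.7370}) = 0.6763
E[score] = 0.0159 + 0.0166 + 0.6763 = 0.7089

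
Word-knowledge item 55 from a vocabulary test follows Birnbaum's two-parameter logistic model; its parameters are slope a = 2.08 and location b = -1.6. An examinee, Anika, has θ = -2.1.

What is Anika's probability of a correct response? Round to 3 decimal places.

0.261

P(θ) = 1 / (1 + exp(−a(θ − b)))
Exponent: 2.08 × (-2.1 − (-1.6)) = -1.0400
1/(1 + e^{1.0400}) = 0.2611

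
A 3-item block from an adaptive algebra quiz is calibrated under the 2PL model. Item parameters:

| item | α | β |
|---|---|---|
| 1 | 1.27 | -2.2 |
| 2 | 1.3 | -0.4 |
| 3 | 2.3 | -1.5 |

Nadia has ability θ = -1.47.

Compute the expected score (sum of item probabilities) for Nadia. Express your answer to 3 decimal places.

1.433

P(θ) = 1 / (1 + exp(−α(θ − β)))
P_1 = 1/(1+e^{-0.9271}) = 0.7165
P_2 = 1/(1+e^{1.3910}) = 0.1992
P_3 = 1/(1+e^{-0.0690}) = 0.5172
E[score] = 0.7165 + 0.1992 + 0.5172 = 1.4330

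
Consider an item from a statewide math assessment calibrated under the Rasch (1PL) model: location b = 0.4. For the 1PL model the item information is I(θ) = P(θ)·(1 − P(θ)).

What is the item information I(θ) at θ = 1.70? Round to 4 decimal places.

0.1683

P = 1/(1+e^{-1.3000}) = 0.7858
P(1−P) = 0.7858 × 0.2142 = 0.1683
I = P(1−P) = 0.16830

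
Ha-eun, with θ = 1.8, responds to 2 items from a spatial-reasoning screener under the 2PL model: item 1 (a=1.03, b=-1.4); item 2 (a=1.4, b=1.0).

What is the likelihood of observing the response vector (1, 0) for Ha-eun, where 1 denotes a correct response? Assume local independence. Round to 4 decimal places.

0.2372

P(θ) = 1 / (1 + exp(−a(θ − b)))
P_1 = 1/(1+e^{-3.2960}) = 0.9643
P_2 = 1/(1+e^{-1.1200}) = 0.7540
L = P_1 × (1−P_2) = 0.9643 × 0.2460 = 0.23723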